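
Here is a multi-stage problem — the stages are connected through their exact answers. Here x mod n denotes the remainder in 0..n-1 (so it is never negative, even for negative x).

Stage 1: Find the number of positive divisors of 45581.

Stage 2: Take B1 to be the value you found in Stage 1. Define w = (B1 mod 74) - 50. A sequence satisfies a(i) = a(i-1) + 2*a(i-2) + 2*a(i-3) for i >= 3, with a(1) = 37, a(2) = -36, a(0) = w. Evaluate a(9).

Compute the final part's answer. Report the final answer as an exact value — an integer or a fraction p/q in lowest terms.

-5276

Stage 1: 45581 = 19 * 2399; number of divisors = (1+1) * (1+1) = 4; answer 4
Stage 2: B1 = 4; w = -46; a(3) = 1*(-36) + 2*(37) + 2*(-46) = -54; iterating: a(3)=-54, a(4)=-52, a(5)=-232, a(6)=-444, a(7)=-1012, a(8)=-2364, a(9)=-5276; answer -5276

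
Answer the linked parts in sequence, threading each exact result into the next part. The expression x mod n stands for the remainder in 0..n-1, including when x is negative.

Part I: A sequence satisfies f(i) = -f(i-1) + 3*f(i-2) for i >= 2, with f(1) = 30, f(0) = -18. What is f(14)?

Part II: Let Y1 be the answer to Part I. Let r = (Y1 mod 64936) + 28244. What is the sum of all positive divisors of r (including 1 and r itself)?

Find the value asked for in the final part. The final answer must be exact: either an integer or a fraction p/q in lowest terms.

75600

Part I: f(2) = -1*(30) + 3*(-18) = -84; iterating: f(2)=-84, f(3)=174, f(4)=-426, f(5)=948, f(6)=-2226, f(7)=5070, f(8)=-11748, f(9)=26958, f(10)=-62202, f(11)=143076, f(12)=-329682, f(13)=758910, f(14)=-1747956; answer -1747956
Part II: Y1 = -1747956; r = 33560; 33560 = 2^3 * 5 * 839; sigma = (1 + 2 + 4 + 8) * (1 + 5) * (1 + 839) = 15 * 6 * 840 = 75600; answer 75600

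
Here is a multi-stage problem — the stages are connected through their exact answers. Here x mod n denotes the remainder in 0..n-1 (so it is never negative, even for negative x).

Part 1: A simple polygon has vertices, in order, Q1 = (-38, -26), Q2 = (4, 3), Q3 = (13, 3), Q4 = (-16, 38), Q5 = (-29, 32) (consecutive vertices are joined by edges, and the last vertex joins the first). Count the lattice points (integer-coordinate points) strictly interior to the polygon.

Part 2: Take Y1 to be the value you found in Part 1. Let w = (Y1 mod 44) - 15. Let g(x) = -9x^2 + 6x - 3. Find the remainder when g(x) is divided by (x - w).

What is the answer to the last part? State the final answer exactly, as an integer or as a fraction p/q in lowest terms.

Part 1: cross terms: (-38*3 - 4*-26)=-10, (4*3 - 13*3)=-27, (13*38 - -16*3)=542, (-16*32 - -29*38)=590, (-29*-26 - -38*32)=1970; twice the area = |3065| = 3065; area = 3065/2; boundary points = 1 + 9 + 1 + 1 + 1 = 13; strictly interior points = area - boundary/2 + 1 = 1527; answer 1527
Part 2: Y1 = 1527; w = 16; remainder = value at the root: -9*(16)^2 + 6*(16)^1 - 3 = (-2304) + (96) + (-3) = -2211; answer -2211

-2211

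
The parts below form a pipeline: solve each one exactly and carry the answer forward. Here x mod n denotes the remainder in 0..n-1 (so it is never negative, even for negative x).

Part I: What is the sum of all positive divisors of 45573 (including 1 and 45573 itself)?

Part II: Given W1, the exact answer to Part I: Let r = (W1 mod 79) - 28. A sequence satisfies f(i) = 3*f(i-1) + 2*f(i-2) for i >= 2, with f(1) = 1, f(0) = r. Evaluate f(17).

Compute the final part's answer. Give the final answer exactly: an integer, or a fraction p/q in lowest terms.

Part I: 45573 = 3 * 11 * 1381; sigma = (1 + 3) * (1 + 11) * (1 + 1381) = 4 * 12 * 1382 = 66336; answer 66336
Part II: W1 = 66336; r = 27; f(2) = 3*(1) + 2*(27) = 57; iterating: f(2)=57, f(3)=173, f(4)=633, f(5)=2245, f(6)=8001, f(7)=28493, f(8)=101481, f(9)=361429, f(10)=1287249, f(11)=4584605, f(12)=16328313, f(13)=58154149, f(14)=207119073, f(15)=737665517, f(16)=2627234697, f(17)=9357035125; answer 9357035125

9357035125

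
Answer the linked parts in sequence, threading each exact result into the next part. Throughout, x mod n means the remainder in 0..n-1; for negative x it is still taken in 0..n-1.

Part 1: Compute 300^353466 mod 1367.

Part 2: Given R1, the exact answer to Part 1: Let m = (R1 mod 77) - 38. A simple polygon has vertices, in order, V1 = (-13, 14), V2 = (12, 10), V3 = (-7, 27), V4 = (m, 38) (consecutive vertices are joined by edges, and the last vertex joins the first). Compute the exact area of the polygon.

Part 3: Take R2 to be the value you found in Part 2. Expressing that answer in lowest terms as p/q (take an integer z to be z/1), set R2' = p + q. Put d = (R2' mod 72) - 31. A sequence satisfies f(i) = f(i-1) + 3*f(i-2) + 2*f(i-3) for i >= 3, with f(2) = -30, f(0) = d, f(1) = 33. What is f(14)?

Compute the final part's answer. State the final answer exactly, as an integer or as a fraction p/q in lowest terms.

Part 1: squarings mod 1367: 300^1=300, 300^2=1145, 300^4=72, 300^8=1083, 300^16=3, 300^32=9, 300^64=81, 300^128=1093, 300^256=1258, 300^512=945, 300^1024=374, 300^2048=442, 300^4096=1250, 300^8192=19, 300^16384=361, 300^32768=456, 300^65536=152, 300^131072=1232, 300^262144=454; 300^353466 = 300^2 * 300^8 * 300^16 * 300^32 * 300^128 * 300^1024 * 300^8192 * 300^16384 * 300^65536 * 300^262144 = 1325 (mod 1367); answer 1325
Part 2: R1 = 1325; m = -22; cross terms: (-13*10 - 12*14)=-298, (12*27 - -7*10)=394, (-7*38 - -22*27)=328, (-22*14 - -13*38)=186; twice the area = |610| = 610; area = 305; answer 305
Part 3: R2 = 305; threaded value p + q = 306; d = -13; f(3) = 1*(-30) + 3*(33) + 2*(-13) = 43; iterating: f(3)=43, f(4)=19, f(5)=88, f(6)=231, f(7)=533, f(8)=1402, f(9)=3463, f(10)=8735, f(11)=21928, f(12)=55059, f(13)=138313, f(14)=347346; answer 347346

347346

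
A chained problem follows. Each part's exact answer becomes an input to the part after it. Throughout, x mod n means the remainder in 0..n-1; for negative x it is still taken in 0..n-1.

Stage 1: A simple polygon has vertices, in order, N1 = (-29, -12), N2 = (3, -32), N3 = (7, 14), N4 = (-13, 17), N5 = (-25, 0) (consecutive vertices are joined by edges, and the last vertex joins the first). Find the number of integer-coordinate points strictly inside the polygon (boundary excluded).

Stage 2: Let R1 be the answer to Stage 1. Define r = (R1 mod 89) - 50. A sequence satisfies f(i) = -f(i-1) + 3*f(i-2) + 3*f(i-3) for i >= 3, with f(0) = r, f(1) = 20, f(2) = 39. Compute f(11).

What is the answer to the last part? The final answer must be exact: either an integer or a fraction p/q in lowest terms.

Stage 1: cross terms: (-29*-32 - 3*-12)=964, (3*14 - 7*-32)=266, (7*17 - -13*14)=301, (-13*0 - -25*17)=425, (-25*-12 - -29*0)=300; twice the area = |2256| = 2256; area = 1128; boundary points = 4 + 2 + 1 + 1 + 4 = 12; strictly interior points = area - boundary/2 + 1 = 1123; answer 1123
Stage 2: R1 = 1123; r = 5; f(3) = -1*(39) + 3*(20) + 3*(5) = 36; iterating: f(3)=36, f(4)=141, f(5)=84, f(6)=447, f(7)=228, f(8)=1365, f(9)=660, f(10)=4119, f(11)=1956; answer 1956

1956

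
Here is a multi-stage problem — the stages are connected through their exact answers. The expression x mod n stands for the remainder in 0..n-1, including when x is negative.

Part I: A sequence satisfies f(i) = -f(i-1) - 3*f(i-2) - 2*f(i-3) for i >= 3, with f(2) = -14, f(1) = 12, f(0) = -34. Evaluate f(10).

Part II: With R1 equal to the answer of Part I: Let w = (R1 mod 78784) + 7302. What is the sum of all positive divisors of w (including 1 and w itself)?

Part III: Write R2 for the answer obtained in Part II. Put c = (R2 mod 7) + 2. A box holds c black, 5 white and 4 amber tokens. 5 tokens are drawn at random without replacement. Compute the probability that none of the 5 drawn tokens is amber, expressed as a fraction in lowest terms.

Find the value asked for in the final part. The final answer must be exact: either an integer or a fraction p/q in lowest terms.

7/99

Part I: f(3) = -1*(-14) - 3*(12) - 2*(-34) = 46; iterating: f(3)=46, f(4)=-28, f(5)=-82, f(6)=74, f(7)=228, f(8)=-286, f(9)=-546, f(10)=948; answer 948
Part II: R1 = 948; w = 8250; 8250 = 2 * 3 * 5^3 * 11; sigma = (1 + 2) * (1 + 3) * (1 + 5 + 25 + 125) * (1 + 11) = 3 * 4 * 156 * 12 = 22464; answer 22464
Part III: R2 = 22464; c = 3; total draws C(12,5) = 792; favorable C(8,5) = 56; P = 7/99; answer 7/99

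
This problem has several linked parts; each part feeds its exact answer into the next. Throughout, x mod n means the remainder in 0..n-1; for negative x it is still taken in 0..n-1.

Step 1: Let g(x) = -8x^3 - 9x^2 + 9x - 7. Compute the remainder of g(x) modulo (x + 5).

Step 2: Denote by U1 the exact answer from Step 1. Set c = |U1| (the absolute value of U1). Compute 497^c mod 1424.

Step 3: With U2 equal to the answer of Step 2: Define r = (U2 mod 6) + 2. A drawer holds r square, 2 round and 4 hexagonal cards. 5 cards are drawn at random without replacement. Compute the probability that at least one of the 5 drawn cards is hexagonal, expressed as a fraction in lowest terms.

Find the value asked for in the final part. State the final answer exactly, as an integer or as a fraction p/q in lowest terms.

Step 1: remainder = value at the root: -8*(-5)^3 - 9*(-5)^2 + 9*(-5)^1 - 7 = (1000) + (-225) + (-45) + (-7) = 723; answer 723
Step 2: U1 = 723; c = 723; squarings mod 1424: 497^1=497, 497^2=657, 497^4=177, 497^8=1, 497^16=1, 497^32=1, 497^64=1, 497^128=1, 497^256=1, 497^512=1; 497^723 = 497^1 * 497^2 * 497^16 * 497^64 * 497^128 * 497^512 = 433 (mod 1424); answer 433
Step 3: U2 = 433; r = 3; total draws C(9,5) = 126; complement C(5,5) = 1; favorable 126 - 1 = 125; P = 125/126; answer 125/126

125/126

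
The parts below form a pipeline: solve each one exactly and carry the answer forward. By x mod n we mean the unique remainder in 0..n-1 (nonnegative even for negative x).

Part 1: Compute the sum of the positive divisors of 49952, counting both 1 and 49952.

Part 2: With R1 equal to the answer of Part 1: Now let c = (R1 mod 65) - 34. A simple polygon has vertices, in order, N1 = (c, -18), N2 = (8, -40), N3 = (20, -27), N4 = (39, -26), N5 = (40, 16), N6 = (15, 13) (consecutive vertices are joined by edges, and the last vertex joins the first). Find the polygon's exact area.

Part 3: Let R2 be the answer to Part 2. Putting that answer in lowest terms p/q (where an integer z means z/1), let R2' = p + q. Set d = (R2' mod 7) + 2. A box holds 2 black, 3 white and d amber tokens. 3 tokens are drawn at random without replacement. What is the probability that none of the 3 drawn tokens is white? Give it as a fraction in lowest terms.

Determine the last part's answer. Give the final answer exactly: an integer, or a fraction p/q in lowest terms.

4/35

Part 1: 49952 = 2^5 * 7 * 223; sigma = (1 + 2 + 4 + 8 + 16 + 32) * (1 + 7) * (1 + 223) = 63 * 8 * 224 = 112896; answer 112896
Part 2: R1 = 112896; c = 22; cross terms: (22*-40 - 8*-18)=-736, (8*-27 - 20*-40)=584, (20*-26 - 39*-27)=533, (39*16 - 40*-26)=1664, (40*13 - 15*16)=280, (15*-18 - 22*13)=-556; twice the area = |1769| = 1769; area = 1769/2; answer 1769/2
Part 3: R2 = 1769/2; threaded value p + q = 1771; d = 2; total draws C(7,3) = 35; favorable C(4,3) = 4; P = 4/35; answer 4/35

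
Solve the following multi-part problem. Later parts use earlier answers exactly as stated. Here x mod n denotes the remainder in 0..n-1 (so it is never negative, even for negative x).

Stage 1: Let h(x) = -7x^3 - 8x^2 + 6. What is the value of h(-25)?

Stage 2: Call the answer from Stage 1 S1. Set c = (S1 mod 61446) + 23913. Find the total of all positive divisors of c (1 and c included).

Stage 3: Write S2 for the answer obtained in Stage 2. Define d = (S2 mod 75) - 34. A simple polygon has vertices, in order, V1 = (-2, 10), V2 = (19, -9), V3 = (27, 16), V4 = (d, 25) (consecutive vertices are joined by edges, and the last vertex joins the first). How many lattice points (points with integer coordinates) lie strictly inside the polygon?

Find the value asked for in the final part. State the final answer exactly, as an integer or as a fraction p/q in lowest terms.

Stage 1: -7*(-25)^3 - 8*(-25)^2 + 6 = (109375) + (-5000) + (6) = 104381; answer 104381
Stage 2: S1 = 104381; c = 66848; 66848 = 2^5 * 2089; sigma = (1 + 2 + 4 + 8 + 16 + 32) * (1 + 2089) = 63 * 2090 = 131670; answer 131670
Stage 3: S2 = 131670; d = 11; cross terms: (-2*-9 - 19*10)=-172, (19*16 - 27*-9)=547, (27*25 - 11*16)=499, (11*10 - -2*25)=160; twice the area = |1034| = 1034; area = 517; boundary points = 1 + 1 + 1 + 1 = 4; strictly interior points = area - boundary/2 + 1 = 516; answer 516

516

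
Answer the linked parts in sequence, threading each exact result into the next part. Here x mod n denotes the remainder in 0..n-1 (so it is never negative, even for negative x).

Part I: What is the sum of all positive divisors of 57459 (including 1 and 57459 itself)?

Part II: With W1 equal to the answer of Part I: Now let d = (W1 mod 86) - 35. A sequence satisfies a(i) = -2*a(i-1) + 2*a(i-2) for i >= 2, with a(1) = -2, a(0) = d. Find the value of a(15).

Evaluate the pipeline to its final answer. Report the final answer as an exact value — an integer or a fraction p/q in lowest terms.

12123136

Part I: 57459 = 3 * 107 * 179; sigma = (1 + 3) * (1 + 107) * (1 + 179) = 4 * 108 * 180 = 77760; answer 77760
Part II: W1 = 77760; d = -19; a(2) = -2*(-2) + 2*(-19) = -34; iterating: a(2)=-34, a(3)=64, a(4)=-196, a(5)=520, a(6)=-1432, a(7)=3904, a(8)=-10672, a(9)=29152, a(10)=-79648, a(11)=217600, a(12)=-594496, a(13)=1624192, a(14)=-4437376, a(15)=12123136; answer 12123136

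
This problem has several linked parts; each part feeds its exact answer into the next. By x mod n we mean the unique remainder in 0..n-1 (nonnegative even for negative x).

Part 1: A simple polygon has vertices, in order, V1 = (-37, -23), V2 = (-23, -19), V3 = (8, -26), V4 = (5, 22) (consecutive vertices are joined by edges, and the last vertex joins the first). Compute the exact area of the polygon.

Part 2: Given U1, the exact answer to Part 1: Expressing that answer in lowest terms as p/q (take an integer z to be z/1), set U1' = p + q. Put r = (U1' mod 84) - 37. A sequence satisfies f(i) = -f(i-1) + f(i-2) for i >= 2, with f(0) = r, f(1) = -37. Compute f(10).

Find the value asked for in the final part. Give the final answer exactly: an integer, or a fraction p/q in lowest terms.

Part 1: cross terms: (-37*-19 - -23*-23)=174, (-23*-26 - 8*-19)=750, (8*22 - 5*-26)=306, (5*-23 - -37*22)=699; twice the area = |1929| = 1929; area = 1929/2; answer 1929/2
Part 2: U1 = 1929/2; threaded value p + q = 1931; r = 46; f(2) = -1*(-37) + 1*(46) = 83; iterating: f(2)=83, f(3)=-120, f(4)=203, f(5)=-323, f(6)=526, f(7)=-849, f(8)=1375, f(9)=-2224, f(10)=3599; answer 3599

3599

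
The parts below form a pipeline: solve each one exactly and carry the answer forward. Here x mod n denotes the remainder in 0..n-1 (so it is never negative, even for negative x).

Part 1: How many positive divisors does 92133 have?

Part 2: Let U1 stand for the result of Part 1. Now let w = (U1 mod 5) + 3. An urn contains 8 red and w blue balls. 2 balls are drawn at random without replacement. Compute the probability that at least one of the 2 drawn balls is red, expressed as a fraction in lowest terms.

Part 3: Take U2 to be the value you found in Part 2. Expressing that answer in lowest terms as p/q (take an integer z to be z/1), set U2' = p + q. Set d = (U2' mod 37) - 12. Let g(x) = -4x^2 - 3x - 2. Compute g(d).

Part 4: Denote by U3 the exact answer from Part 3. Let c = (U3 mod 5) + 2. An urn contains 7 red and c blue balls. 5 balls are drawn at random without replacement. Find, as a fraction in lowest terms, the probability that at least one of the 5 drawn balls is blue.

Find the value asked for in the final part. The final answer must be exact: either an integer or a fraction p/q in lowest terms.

Part 1: 92133 = 3^2 * 29 * 353; number of divisors = (2+1) * (1+1) * (1+1) = 12; answer 12
Part 2: U1 = 12; w = 5; total draws C(13,2) = 78; complement C(5,2) = 10; favorable 78 - 10 = 68; P = 34/39; answer 34/39
Part 3: U2 = 34/39; threaded value p + q = 73; d = 24; -4*(24)^2 - 3*(24)^1 - 2 = (-2304) + (-72) + (-2) = -2378; answer -2378
Part 4: U3 = -2378; c = 4; total draws C(11,5) = 462; complement C(7,5) = 21; favorable 462 - 21 = 441; P = 21/22; answer 21/22

21/22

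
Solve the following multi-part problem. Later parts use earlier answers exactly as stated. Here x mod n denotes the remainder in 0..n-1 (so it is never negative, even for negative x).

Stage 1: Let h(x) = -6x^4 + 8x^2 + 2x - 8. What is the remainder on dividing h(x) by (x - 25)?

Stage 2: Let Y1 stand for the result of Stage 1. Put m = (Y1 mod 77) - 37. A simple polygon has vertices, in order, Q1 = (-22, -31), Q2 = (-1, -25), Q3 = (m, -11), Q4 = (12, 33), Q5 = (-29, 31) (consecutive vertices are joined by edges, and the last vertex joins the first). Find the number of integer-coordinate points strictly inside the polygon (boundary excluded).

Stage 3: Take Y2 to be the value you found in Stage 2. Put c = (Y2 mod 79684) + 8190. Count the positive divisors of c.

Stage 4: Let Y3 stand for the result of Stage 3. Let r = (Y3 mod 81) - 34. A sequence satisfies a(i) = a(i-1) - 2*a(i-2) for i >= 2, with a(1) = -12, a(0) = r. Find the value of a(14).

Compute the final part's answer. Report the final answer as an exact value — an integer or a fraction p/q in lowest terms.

1048

Stage 1: remainder = value at the root: -6*(25)^4 + 8*(25)^2 + 2*(25)^1 - 8 = (-2343750) + (5000) + (50) + (-8) = -2338708; answer -2338708
Stage 2: Y1 = -2338708; m = -24; cross terms: (-22*-25 - -1*-31)=519, (-1*-11 - -24*-25)=-589, (-24*33 - 12*-11)=-660, (12*31 - -29*33)=1329, (-29*-31 - -22*31)=1581; twice the area = |2180| = 2180; area = 1090; boundary points = 3 + 1 + 4 + 1 + 1 = 10; strictly interior points = area - boundary/2 + 1 = 1086; answer 1086
Stage 3: Y2 = 1086; c = 9276; 9276 = 2^2 * 3 * 773; number of divisors = (2+1) * (1+1) * (1+1) = 12; answer 12
Stage 4: Y3 = 12; r = -22; a(2) = 1*(-12) - 2*(-22) = 32; iterating: a(2)=32, a(3)=56, a(4)=-8, a(5)=-120, a(6)=-104, a(7)=136, a(8)=344, a(9)=72, a(10)=-616, a(11)=-760, a(12)=472, a(13)=1992, a(14)=1048; answer 1048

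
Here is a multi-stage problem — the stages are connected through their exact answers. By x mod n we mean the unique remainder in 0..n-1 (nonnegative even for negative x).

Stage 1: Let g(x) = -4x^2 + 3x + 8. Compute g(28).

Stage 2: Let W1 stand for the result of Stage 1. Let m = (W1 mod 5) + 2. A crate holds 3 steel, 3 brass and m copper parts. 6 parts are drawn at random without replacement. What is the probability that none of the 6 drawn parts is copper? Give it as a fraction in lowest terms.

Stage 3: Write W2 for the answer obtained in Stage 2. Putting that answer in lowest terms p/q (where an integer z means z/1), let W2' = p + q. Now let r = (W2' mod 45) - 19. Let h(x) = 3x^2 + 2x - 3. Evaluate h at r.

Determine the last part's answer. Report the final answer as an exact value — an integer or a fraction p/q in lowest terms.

1362

Stage 1: -4*(28)^2 + 3*(28)^1 + 8 = (-3136) + (84) + (8) = -3044; answer -3044
Stage 2: W1 = -3044; m = 3; total draws C(9,6) = 84; favorable C(6,6) = 1; P = 1/84; answer 1/84
Stage 3: W2 = 1/84; threaded value p + q = 85; r = 21; 3*(21)^2 + 2*(21)^1 - 3 = (1323) + (42) + (-3) = 1362; answer 1362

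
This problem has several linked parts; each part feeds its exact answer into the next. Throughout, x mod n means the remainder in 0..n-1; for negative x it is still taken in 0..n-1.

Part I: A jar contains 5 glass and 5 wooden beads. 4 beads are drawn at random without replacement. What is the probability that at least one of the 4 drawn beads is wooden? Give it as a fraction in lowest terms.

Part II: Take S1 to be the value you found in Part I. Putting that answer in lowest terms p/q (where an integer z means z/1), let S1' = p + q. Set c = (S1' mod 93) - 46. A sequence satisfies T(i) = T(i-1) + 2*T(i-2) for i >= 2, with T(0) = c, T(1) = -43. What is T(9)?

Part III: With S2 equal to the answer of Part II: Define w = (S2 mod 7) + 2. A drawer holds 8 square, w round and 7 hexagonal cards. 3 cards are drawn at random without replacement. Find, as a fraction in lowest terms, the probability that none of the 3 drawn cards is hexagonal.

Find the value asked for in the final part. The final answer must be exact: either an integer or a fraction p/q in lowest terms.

Part I: total draws C(10,4) = 210; complement C(5,4) = 5; favorable 210 - 5 = 205; P = 41/42; answer 41/42
Part II: S1 = 41/42; threaded value p + q = 83; c = 37; T(2) = 1*(-43) + 2*(37) = 31; iterating: T(2)=31, T(3)=-55, T(4)=7, T(5)=-103, T(6)=-89, T(7)=-295, T(8)=-473, T(9)=-1063; answer -1063
Part III: S2 = -1063; w = 3; total draws C(18,3) = 816; favorable C(11,3) = 165; P = 55/272; answer 55/272

55/272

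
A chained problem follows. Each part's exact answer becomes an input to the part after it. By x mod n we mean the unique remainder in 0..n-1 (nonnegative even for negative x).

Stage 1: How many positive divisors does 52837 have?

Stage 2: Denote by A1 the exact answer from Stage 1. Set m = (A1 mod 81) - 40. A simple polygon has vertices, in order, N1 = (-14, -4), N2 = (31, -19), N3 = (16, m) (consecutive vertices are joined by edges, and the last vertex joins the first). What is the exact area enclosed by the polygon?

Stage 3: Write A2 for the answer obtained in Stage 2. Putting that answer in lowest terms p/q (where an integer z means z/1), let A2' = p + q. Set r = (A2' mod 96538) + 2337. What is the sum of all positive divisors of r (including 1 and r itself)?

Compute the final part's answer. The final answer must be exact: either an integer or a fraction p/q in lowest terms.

Stage 1: 52837 is prime, so its only divisors are 1 and 52837; count = 2; answer 2
Stage 2: A1 = 2; m = -38; cross terms: (-14*-19 - 31*-4)=390, (31*-38 - 16*-19)=-874, (16*-4 - -14*-38)=-596; twice the area = |-1080| = 1080; area = 540; answer 540
Stage 3: A2 = 540; threaded value p + q = 541; r = 2878; 2878 = 2 * 1439; sigma = (1 + 2) * (1 + 1439) = 3 * 1440 = 4320; answer 4320

4320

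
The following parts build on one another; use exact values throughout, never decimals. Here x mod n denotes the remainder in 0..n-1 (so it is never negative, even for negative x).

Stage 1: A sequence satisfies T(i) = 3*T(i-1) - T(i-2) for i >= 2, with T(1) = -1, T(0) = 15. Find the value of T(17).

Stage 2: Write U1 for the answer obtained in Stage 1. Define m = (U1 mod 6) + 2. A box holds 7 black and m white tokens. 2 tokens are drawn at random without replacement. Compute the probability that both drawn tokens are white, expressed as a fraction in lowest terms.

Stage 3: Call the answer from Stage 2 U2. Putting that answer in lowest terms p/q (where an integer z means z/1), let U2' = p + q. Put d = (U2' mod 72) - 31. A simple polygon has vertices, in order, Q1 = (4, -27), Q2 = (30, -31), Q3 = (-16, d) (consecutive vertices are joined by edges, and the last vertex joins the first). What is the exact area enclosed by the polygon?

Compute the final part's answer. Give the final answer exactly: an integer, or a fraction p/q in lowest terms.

701

Stage 1: T(2) = 3*(-1) - 1*(15) = -18; iterating: T(2)=-18, T(3)=-53, T(4)=-141, T(5)=-370, T(6)=-969, T(7)=-2537, T(8)=-6642, T(9)=-17389, T(10)=-45525, T(11)=-119186, T(12)=-312033, T(13)=-816913, T(14)=-2138706, T(15)=-5599205, T(16)=-14658909, T(17)=-38377522; answer -38377522
Stage 2: U1 = -38377522; m = 4; total draws C(11,2) = 55; favorable C(4,2) = 6; P = 6/55; answer 6/55
Stage 3: U2 = 6/55; threaded value p + q = 61; d = 30; cross terms: (4*-31 - 30*-27)=686, (30*30 - -16*-31)=404, (-16*-27 - 4*30)=312; twice the area = |1402| = 1402; area = 701; answer 701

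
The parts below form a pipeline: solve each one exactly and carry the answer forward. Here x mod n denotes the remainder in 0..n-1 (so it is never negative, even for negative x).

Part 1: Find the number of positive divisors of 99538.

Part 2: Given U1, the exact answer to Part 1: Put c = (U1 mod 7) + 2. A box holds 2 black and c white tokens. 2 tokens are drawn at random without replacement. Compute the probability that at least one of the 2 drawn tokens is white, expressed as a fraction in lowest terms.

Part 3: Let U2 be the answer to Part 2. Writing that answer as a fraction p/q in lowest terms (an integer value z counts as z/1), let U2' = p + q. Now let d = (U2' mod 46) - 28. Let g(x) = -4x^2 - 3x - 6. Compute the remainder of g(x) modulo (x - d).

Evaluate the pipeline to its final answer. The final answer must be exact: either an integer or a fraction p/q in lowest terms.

Part 1: 99538 = 2 * 157 * 317; number of divisors = (1+1) * (1+1) * (1+1) = 8; answer 8
Part 2: U1 = 8; c = 3; total draws C(5,2) = 10; complement C(2,2) = 1; favorable 10 - 1 = 9; P = 9/10; answer 9/10
Part 3: U2 = 9/10; threaded value p + q = 19; d = -9; remainder = value at the root: -4*(-9)^2 - 3*(-9)^1 - 6 = (-324) + (27) + (-6) = -303; answer -303

-303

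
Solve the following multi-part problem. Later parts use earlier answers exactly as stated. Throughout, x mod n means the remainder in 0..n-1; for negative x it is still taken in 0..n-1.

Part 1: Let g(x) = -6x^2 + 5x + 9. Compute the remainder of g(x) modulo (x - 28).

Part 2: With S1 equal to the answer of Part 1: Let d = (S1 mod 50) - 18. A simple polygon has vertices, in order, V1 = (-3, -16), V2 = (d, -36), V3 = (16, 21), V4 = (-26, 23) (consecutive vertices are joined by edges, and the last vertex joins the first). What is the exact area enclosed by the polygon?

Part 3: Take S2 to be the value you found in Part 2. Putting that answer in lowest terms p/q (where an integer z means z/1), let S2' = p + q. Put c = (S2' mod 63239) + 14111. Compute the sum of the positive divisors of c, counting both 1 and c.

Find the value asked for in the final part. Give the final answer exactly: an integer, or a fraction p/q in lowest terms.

Part 1: remainder = value at the root: -6*(28)^2 + 5*(28)^1 + 9 = (-4704) + (140) + (9) = -4555; answer -4555
Part 2: S1 = -4555; d = 27; cross terms: (-3*-36 - 27*-16)=540, (27*21 - 16*-36)=1143, (16*23 - -26*21)=914, (-26*-16 - -3*23)=485; twice the area = |3082| = 3082; area = 1541; answer 1541
Part 3: S2 = 1541; threaded value p + q = 1542; c = 15653; 15653 = 11 * 1423; sigma = (1 + 11) * (1 + 1423) = 12 * 1424 = 17088; answer 17088

17088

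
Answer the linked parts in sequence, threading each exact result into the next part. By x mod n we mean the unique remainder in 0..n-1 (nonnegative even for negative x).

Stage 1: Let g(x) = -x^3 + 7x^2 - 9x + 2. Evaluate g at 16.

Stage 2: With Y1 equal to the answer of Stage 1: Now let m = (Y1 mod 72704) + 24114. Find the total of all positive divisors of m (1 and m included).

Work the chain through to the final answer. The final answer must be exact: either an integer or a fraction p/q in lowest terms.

Stage 1: -1*(16)^3 + 7*(16)^2 - 9*(16)^1 + 2 = (-4096) + (1792) + (-144) + (2) = -2446; answer -2446
Stage 2: Y1 = -2446; m = 94372; 94372 = 2^2 * 23593; sigma = (1 + 2 + 4) * (1 + 23593) = 7 * 23594 = 165158; answer 165158

165158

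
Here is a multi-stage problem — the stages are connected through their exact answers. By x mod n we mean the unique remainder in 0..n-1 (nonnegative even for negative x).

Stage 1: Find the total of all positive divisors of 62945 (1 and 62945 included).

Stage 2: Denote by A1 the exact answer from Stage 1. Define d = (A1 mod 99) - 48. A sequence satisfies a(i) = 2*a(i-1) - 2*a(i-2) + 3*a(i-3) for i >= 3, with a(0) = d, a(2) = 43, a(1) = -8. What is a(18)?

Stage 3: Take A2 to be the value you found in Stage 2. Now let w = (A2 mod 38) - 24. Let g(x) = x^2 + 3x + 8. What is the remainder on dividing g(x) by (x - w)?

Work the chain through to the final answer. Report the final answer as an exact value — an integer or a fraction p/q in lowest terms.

Stage 1: 62945 = 5 * 12589; sigma = (1 + 5) * (1 + 12589) = 6 * 12590 = 75540; answer 75540
Stage 2: A1 = 75540; d = -45; a(3) = 2*(43) - 2*(-8) + 3*(-45) = -33; iterating: a(3)=-33, a(4)=-176, a(5)=-157, a(6)=-61, a(7)=-336, a(8)=-1021, a(9)=-1553, a(10)=-2072, a(11)=-4101, a(12)=-8717, a(13)=-15448, a(14)=-25765, a(15)=-46785, a(16)=-88384, a(17)=-160493, a(18)=-284573; answer -284573
Stage 3: A2 = -284573; w = -15; remainder = value at the root: 1*(-15)^2 + 3*(-15)^1 + 8 = (225) + (-45) + (8) = 188; answer 188

188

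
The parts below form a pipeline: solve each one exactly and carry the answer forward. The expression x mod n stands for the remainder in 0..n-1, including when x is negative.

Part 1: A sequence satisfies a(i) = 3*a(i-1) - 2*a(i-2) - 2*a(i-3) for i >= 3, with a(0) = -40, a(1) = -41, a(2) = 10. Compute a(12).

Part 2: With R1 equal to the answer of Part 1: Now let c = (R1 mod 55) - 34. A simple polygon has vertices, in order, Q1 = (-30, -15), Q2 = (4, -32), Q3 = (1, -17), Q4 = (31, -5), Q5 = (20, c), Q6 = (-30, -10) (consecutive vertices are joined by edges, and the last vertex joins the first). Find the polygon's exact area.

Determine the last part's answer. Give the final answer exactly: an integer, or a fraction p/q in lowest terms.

595

Part 1: a(3) = 3*(10) - 2*(-41) - 2*(-40) = 192; iterating: a(3)=192, a(4)=638, a(5)=1510, a(6)=2870, a(7)=4314, a(8)=4182, a(9)=-1822, a(10)=-22458, a(11)=-72094, a(12)=-167722; answer -167722
Part 2: R1 = -167722; c = -6; cross terms: (-30*-32 - 4*-15)=1020, (4*-17 - 1*-32)=-36, (1*-5 - 31*-17)=522, (31*-6 - 20*-5)=-86, (20*-10 - -30*-6)=-380, (-30*-15 - -30*-10)=150; twice the area = |1190| = 1190; area = 595; answer 595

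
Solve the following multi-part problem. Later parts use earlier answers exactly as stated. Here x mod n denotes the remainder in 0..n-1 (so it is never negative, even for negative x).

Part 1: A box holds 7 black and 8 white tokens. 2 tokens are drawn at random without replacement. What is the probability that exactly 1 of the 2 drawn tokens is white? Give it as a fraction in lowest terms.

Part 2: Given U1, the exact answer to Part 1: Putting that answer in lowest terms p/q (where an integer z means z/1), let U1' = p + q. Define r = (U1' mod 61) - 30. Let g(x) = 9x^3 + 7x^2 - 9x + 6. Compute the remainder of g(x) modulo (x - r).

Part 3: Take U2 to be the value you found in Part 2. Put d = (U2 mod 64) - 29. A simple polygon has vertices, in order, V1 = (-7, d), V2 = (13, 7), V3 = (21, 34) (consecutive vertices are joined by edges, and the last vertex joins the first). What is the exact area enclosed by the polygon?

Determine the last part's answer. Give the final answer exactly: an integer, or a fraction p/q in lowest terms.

Part 1: total draws C(15,2) = 105; favorable C(8,1)*C(7,1) = 56; P = 8/15; answer 8/15
Part 2: U1 = 8/15; threaded value p + q = 23; r = -7; remainder = value at the root: 9*(-7)^3 + 7*(-7)^2 - 9*(-7)^1 + 6 = (-3087) + (343) + (63) + (6) = -2675; answer -2675
Part 3: U2 = -2675; d = -16; cross terms: (-7*7 - 13*-16)=159, (13*34 - 21*7)=295, (21*-16 - -7*34)=-98; twice the area = |356| = 356; area = 178; answer 178

178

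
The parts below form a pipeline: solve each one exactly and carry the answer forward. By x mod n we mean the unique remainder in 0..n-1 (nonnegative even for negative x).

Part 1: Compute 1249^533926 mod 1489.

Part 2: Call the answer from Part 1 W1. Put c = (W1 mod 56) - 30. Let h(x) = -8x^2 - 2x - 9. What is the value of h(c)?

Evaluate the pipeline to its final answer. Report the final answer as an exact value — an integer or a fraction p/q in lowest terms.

Part 1: squarings mod 1489: 1249^1=1249, 1249^2=1018, 1249^4=1469, 1249^8=400, 1249^16=677, 1249^32=1206, 1249^64=1172, 1249^128=726, 1249^256=1459, 1249^512=900, 1249^1024=1473, 1249^2048=256, 1249^4096=20, 1249^8192=400, 1249^16384=677, 1249^32768=1206, 1249^65536=1172, 1249^131072=726, 1249^262144=1459, 1249^524288=900; 1249^533926 = 1249^2 * 1249^4 * 1249^32 * 1249^128 * 1249^256 * 1249^1024 * 1249^8192 * 1249^524288 = 1251 (mod 1489); answer 1251
Part 2: W1 = 1251; c = -11; -8*(-11)^2 - 2*(-11)^1 - 9 = (-968) + (22) + (-9) = -955; answer -955

-955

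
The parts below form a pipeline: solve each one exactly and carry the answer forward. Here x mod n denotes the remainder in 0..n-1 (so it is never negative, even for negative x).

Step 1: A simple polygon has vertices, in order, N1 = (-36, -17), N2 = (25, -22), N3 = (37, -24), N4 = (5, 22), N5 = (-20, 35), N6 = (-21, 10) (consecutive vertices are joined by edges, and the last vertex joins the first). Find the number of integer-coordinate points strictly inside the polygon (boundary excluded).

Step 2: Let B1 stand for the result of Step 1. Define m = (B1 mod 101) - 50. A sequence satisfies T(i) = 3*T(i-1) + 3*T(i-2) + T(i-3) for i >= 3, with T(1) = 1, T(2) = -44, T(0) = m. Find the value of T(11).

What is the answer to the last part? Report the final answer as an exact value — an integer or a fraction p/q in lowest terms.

Step 1: cross terms: (-36*-22 - 25*-17)=1217, (25*-24 - 37*-22)=214, (37*22 - 5*-24)=934, (5*35 - -20*22)=615, (-20*10 - -21*35)=535, (-21*-17 - -36*10)=717; twice the area = |4232| = 4232; area = 2116; boundary points = 1 + 2 + 2 + 1 + 1 + 3 = 10; strictly interior points = area - boundary/2 + 1 = 2112; answer 2112
Step 2: B1 = 2112; m = 42; T(3) = 3*(-44) + 3*(1) + 1*(42) = -87; iterating: T(3)=-87, T(4)=-392, T(5)=-1481, T(6)=-5706, T(7)=-21953, T(8)=-84458, T(9)=-324939, T(10)=-1250144, T(11)=-4809707; answer -4809707

-4809707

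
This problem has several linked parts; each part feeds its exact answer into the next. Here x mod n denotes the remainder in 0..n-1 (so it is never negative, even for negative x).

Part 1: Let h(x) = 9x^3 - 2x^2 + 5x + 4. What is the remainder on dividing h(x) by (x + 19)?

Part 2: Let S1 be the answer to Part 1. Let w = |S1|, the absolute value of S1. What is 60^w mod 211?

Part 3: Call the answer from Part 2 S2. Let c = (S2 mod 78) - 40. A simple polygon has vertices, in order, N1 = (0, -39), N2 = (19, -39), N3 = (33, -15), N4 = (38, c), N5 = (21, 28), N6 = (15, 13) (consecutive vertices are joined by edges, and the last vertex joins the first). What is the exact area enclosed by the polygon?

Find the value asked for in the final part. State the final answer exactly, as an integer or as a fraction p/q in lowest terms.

2537/2

Part 1: remainder = value at the root: 9*(-19)^3 - 2*(-19)^2 + 5*(-19)^1 + 4 = (-61731) + (-722) + (-95) + (4) = -62544; answer -62544
Part 2: S1 = -62544; w = 62544; squarings mod 211: 60^1=60, 60^2=13, 60^4=169, 60^8=76, 60^16=79, 60^32=122, 60^64=114, 60^128=125, 60^256=11, 60^512=121, 60^1024=82, 60^2048=183, 60^4096=151, 60^8192=13, 60^16384=169, 60^32768=76; 60^62544 = 60^16 * 60^64 * 60^1024 * 60^4096 * 60^8192 * 60^16384 * 60^32768 = 109 (mod 211); answer 109
Part 3: S2 = 109; c = -9; cross terms: (0*-39 - 19*-39)=741, (19*-15 - 33*-39)=1002, (33*-9 - 38*-15)=273, (38*28 - 21*-9)=1253, (21*13 - 15*28)=-147, (15*-39 - 0*13)=-585; twice the area = |2537| = 2537; area = 2537/2; answer 2537/2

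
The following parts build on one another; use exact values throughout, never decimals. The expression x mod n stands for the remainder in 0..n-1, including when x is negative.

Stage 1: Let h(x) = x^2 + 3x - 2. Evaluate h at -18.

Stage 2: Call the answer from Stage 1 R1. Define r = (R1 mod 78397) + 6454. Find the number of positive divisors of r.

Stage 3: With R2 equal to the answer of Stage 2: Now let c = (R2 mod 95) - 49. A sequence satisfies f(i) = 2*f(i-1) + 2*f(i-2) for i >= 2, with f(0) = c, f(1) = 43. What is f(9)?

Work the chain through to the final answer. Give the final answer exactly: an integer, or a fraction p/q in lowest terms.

24624

Stage 1: 1*(-18)^2 + 3*(-18)^1 - 2 = (324) + (-54) + (-2) = 268; answer 268
Stage 2: R1 = 268; r = 6722; 6722 = 2 * 3361; number of divisors = (1+1) * (1+1) = 4; answer 4
Stage 3: R2 = 4; c = -45; f(2) = 2*(43) + 2*(-45) = -4; iterating: f(2)=-4, f(3)=78, f(4)=148, f(5)=452, f(6)=1200, f(7)=3304, f(8)=9008, f(9)=24624; answer 24624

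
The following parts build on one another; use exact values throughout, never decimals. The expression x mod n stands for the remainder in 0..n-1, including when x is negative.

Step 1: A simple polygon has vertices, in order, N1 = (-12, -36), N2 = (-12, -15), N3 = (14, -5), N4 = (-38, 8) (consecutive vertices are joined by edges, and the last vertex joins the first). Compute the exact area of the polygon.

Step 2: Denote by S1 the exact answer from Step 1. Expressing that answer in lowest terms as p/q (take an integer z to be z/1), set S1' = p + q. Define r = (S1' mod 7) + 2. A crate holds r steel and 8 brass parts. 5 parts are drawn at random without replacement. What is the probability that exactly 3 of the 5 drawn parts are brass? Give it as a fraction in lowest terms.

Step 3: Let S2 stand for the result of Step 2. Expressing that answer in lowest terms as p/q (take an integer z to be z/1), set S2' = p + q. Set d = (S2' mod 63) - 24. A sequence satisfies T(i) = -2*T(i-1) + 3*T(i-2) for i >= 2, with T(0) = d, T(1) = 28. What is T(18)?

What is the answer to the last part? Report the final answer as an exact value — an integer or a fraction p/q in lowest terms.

Step 1: cross terms: (-12*-15 - -12*-36)=-252, (-12*-5 - 14*-15)=270, (14*8 - -38*-5)=-78, (-38*-36 - -12*8)=1464; twice the area = |1404| = 1404; area = 702; answer 702
Step 2: S1 = 702; threaded value p + q = 703; r = 5; total draws C(13,5) = 1287; favorable C(8,3)*C(5,2) = 560; P = 560/1287; answer 560/1287
Step 3: S2 = 560/1287; threaded value p + q = 1847; d = -4; T(2) = -2*(28) + 3*(-4) = -68; iterating: T(2)=-68, T(3)=220, T(4)=-644, T(5)=1948, T(6)=-5828, T(7)=17500, T(8)=-52484, T(9)=157468, T(10)=-472388, T(11)=1417180, T(12)=-4251524, T(13)=12754588, T(14)=-38263748, T(15)=114791260, T(16)=-344373764, T(17)=1033121308, T(18)=-3099363908; answer -3099363908

-3099363908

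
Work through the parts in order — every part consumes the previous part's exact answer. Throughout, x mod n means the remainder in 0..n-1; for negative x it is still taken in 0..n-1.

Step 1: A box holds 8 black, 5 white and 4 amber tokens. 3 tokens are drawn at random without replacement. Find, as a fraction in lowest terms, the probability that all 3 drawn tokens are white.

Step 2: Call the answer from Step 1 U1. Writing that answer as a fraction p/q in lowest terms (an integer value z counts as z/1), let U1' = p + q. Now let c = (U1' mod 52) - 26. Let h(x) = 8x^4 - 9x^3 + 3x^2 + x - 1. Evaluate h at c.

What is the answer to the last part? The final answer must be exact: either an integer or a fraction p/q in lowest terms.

59282

Step 1: total draws C(17,3) = 680; favorable C(5,3) = 10; P = 1/68; answer 1/68
Step 2: U1 = 1/68; threaded value p + q = 69; c = -9; 8*(-9)^4 - 9*(-9)^3 + 3*(-9)^2 + 1*(-9)^1 - 1 = (52488) + (6561) + (243) + (-9) + (-1) = 59282; answer 59282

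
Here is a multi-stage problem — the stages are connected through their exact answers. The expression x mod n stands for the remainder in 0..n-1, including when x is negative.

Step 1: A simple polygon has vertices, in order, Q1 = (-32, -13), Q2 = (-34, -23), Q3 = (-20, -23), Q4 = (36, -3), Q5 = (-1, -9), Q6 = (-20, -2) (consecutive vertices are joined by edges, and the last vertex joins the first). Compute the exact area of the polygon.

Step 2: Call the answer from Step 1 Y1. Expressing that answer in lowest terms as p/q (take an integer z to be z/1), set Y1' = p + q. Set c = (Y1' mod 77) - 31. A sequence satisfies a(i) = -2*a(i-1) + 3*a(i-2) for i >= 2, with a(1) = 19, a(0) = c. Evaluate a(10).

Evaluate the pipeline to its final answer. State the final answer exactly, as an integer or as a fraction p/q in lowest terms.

Step 1: cross terms: (-32*-23 - -34*-13)=294, (-34*-23 - -20*-23)=322, (-20*-3 - 36*-23)=888, (36*-9 - -1*-3)=-327, (-1*-2 - -20*-9)=-178, (-20*-13 - -32*-2)=196; twice the area = |1195| = 1195; area = 1195/2; answer 1195/2
Step 2: Y1 = 1195/2; threaded value p + q = 1197; c = 11; a(2) = -2*(19) + 3*(11) = -5; iterating: a(2)=-5, a(3)=67, a(4)=-149, a(5)=499, a(6)=-1445, a(7)=4387, a(8)=-13109, a(9)=39379, a(10)=-118085; answer -118085

-118085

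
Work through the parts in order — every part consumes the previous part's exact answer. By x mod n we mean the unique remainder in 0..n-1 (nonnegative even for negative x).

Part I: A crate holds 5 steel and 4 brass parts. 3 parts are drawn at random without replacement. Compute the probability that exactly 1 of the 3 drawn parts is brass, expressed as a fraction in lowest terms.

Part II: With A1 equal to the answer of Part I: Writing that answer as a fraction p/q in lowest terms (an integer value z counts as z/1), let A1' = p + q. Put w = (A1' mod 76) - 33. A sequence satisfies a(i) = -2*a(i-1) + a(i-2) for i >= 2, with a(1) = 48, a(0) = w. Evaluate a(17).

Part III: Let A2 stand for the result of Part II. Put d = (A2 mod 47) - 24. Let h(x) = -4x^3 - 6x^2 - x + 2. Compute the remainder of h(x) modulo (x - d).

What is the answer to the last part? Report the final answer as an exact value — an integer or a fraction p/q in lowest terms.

Part I: total draws C(9,3) = 84; favorable C(4,1)*C(5,2) = 40; P = 10/21; answer 10/21
Part II: A1 = 10/21; threaded value p + q = 31; w = -2; a(2) = -2*(48) + 1*(-2) = -98; iterating: a(2)=-98, a(3)=244, a(4)=-586, a(5)=1416, a(6)=-3418, a(7)=8252, a(8)=-19922, a(9)=48096, a(10)=-116114, a(11)=280324, a(12)=-676762, a(13)=1633848, a(14)=-3944458, a(15)=9522764, a(16)=-22989986, a(17)=55502736; answer 55502736
Part III: A2 = 55502736; d = -11; remainder = value at the root: -4*(-11)^3 - 6*(-11)^2 - 1*(-11)^1 + 2 = (5324) + (-726) + (11) + (2) = 4611; answer 4611

4611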